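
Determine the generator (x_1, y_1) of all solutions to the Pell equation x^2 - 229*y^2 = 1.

First expand sqrt(229) as a continued fraction. With x_i = (sqrt(229) + m_i)/d_i and (m_0, d_0) = (0, 1): a_0 = floor(sqrt(229)) = 15, since 15^2 = 225 <= 229 < 256 = 16^2.
Iterate m_{i+1} = d_i*a_i - m_i, d_{i+1} = (229 - m_{i+1}^2)/d_i, a_{i+1} = floor((a_0 + m_{i+1})/d_{i+1}):
  m_1 = 1*15 - 0 = 15, d_1 = (229 - 15^2)/1 = 4/1 = 4, a_1 = floor((15 + 15)/4) = 7.
  m_2 = 4*7 - 15 = 13, d_2 = (229 - 13^2)/4 = 60/4 = 15, a_2 = floor((15 + 13)/15) = 1.
  m_3 = 15*1 - 13 = 2, d_3 = (229 - 2^2)/15 = 225/15 = 15, a_3 = floor((15 + 2)/15) = 1.
  m_4 = 15*1 - 2 = 13, d_4 = (229 - 13^2)/15 = 60/15 = 4, a_4 = floor((15 + 13)/4) = 7.
  m_5 = 4*7 - 13 = 15, d_5 = (229 - 15^2)/4 = 4/4 = 1, a_5 = floor((15 + 15)/1) = 30.
  m_6 = 1*30 - 15 = 15, d_6 = (229 - 15^2)/1 = 4/1 = 4: (m_6, d_6) = (m_1, d_1) = (15, 4), so from here the quotients repeat a_1, ..., a_5; the period length is 5.
So sqrt(229) = [15; (7, 1, 1, 7, 30)] with period length k = 5.
k is odd, so (p_{k-1}, q_{k-1}) only solves x^2 - 229y^2 = -1 and the fundamental solution of x^2 - 229y^2 = 1 is (p_{2k-1}, q_{2k-1}) = (p_9, q_9); compute convergents through index 9, running through the period twice.
Convergents (p_i = a_i*p_{i-1} + p_{i-2}, q_i = a_i*q_{i-1} + q_{i-2} with p_{-2}=0, p_{-1}=1, q_{-2}=1, q_{-1}=0):
  i=0: a_0=15, p_0 = 15*1 + 0 = 15, q_0 = 15*0 + 1 = 1.
  i=1: a_1=7, p_1 = 7*15 + 1 = 106, q_1 = 7*1 + 0 = 7.
  i=2: a_2=1, p_2 = 1*106 + 15 = 121, q_2 = 1*7 + 1 = 8.
  i=3: a_3=1, p_3 = 1*121 + 106 = 227, q_3 = 1*8 + 7 = 15.
  i=4: a_4=7, p_4 = 7*227 + 121 = 1710, q_4 = 7*15 + 8 = 113.
  i=5: a_5=30, p_5 = 30*1710 + 227 = 51527, q_5 = 30*113 + 15 = 3405.
  i=6: a_6=7, p_6 = 7*51527 + 1710 = 362399, q_6 = 7*3405 + 113 = 23948.
  i=7: a_7=1, p_7 = 1*362399 + 51527 = 413926, q_7 = 1*23948 + 3405 = 27353.
  i=8: a_8=1, p_8 = 1*413926 + 362399 = 776325, q_8 = 1*27353 + 23948 = 51301.
  i=9: a_9=7, p_9 = 7*776325 + 413926 = 5848201, q_9 = 7*51301 + 27353 = 386460.
Indeed p_4^2 - 229*q_4^2 = 2924100 - 2924101 = -1, not +1.
Check: 5848201^2 - 229*386460^2 = 34201454936401 - 34201454936400 = 1, so (x, y) = (5848201, 386460) solves the equation, and by the theorem it is the least positive solution.

(x, y) = (5848201, 386460)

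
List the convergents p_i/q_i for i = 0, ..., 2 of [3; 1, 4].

Using the convergent recurrence p_i = a_i*p_{i-1} + p_{i-2}, q_i = a_i*q_{i-1} + q_{i-2} with p_{-2}=0, p_{-1}=1, q_{-2}=1, q_{-1}=0:
  i=0: a_0=3, p_0 = 3*1 + 0 = 3, q_0 = 3*0 + 1 = 1.
  i=1: a_1=1, p_1 = 1*3 + 1 = 4, q_1 = 1*1 + 0 = 1.
  i=2: a_2=4, p_2 = 4*4 + 3 = 19, q_2 = 4*1 + 1 = 5.

3/1, 4/1, 19/5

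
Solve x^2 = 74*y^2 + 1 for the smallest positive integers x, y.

(x, y) = (3699, 430)

First expand sqrt(74) as a continued fraction. With x_i = (sqrt(74) + m_i)/d_i and (m_0, d_0) = (0, 1): a_0 = floor(sqrt(74)) = 8, since 8^2 = 64 <= 74 < 81 = 9^2.
Iterate m_{i+1} = d_i*a_i - m_i, d_{i+1} = (74 - m_{i+1}^2)/d_i, a_{i+1} = floor((a_0 + m_{i+1})/d_{i+1}):
  m_1 = 1*8 - 0 = 8, d_1 = (74 - 8^2)/1 = 10/1 = 10, a_1 = floor((8 + 8)/10) = 1.
  m_2 = 10*1 - 8 = 2, d_2 = (74 - 2^2)/10 = 70/10 = 7, a_2 = floor((8 + 2)/7) = 1.
  m_3 = 7*1 - 2 = 5, d_3 = (74 - 5^2)/7 = 49/7 = 7, a_3 = floor((8 + 5)/7) = 1.
  m_4 = 7*1 - 5 = 2, d_4 = (74 - 2^2)/7 = 70/7 = 10, a_4 = floor((8 + 2)/10) = 1.
  m_5 = 10*1 - 2 = 8, d_5 = (74 - 8^2)/10 = 10/10 = 1, a_5 = floor((8 + 8)/1) = 16.
  m_6 = 1*16 - 8 = 8, d_6 = (74 - 8^2)/1 = 10/1 = 10: (m_6, d_6) = (m_1, d_1) = (8, 10), so from here the quotients repeat a_1, ..., a_5; the period length is 5.
So sqrt(74) = [8; (1, 1, 1, 1, 16)] with period length k = 5.
k is odd, so (p_{k-1}, q_{k-1}) only solves x^2 - 74y^2 = -1 and the fundamental solution of x^2 - 74y^2 = 1 is (p_{2k-1}, q_{2k-1}) = (p_9, q_9); compute convergents through index 9, running through the period twice.
Convergents (p_i = a_i*p_{i-1} + p_{i-2}, q_i = a_i*q_{i-1} + q_{i-2} with p_{-2}=0, p_{-1}=1, q_{-2}=1, q_{-1}=0):
  i=0: a_0=8, p_0 = 8*1 + 0 = 8, q_0 = 8*0 + 1 = 1.
  i=1: a_1=1, p_1 = 1*8 + 1 = 9, q_1 = 1*1 + 0 = 1.
  i=2: a_2=1, p_2 = 1*9 + 8 = 17, q_2 = 1*1 + 1 = 2.
  i=3: a_3=1, p_3 = 1*17 + 9 = 26, q_3 = 1*2 + 1 = 3.
  i=4: a_4=1, p_4 = 1*26 + 17 = 43, q_4 = 1*3 + 2 = 5.
  i=5: a_5=16, p_5 = 16*43 + 26 = 714, q_5 = 16*5 + 3 = 83.
  i=6: a_6=1, p_6 = 1*714 + 43 = 757, q_6 = 1*83 + 5 = 88.
  i=7: a_7=1, p_7 = 1*757 + 714 = 1471, q_7 = 1*88 + 83 = 171.
  i=8: a_8=1, p_8 = 1*1471 + 757 = 2228, q_8 = 1*171 + 88 = 259.
  i=9: a_9=1, p_9 = 1*2228 + 1471 = 3699, q_9 = 1*259 + 171 = 430.
Indeed p_4^2 - 74*q_4^2 = 1849 - 1850 = -1, not +1.
Check: 3699^2 - 74*430^2 = 13682601 - 13682600 = 1, so (x, y) = (3699, 430) solves the equation, and by the theorem it is the least positive solution.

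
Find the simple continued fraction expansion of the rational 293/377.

Run the Euclidean algorithm on 293 and 377; the successive quotients are the partial quotients a_0, a_1, ... (each step inverts the fractional part left over by the previous one):
  293 = 0*377 + 293, so a_0 = 0.
  377 = 1*293 + 84, so a_1 = 1.
  293 = 3*84 + 41, so a_2 = 3.
  84 = 2*41 + 2, so a_3 = 2.
  41 = 20*2 + 1, so a_4 = 20.
  2 = 2*1 + 0, so a_5 = 2.
The remainder reaches 0 after 6 divisions, so the expansion has 6 partial quotients, read off in order.

[0; 1, 3, 2, 20, 2]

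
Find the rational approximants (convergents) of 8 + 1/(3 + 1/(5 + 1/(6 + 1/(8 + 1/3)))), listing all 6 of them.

8/1, 25/3, 133/16, 823/99, 6717/808, 20974/2523

Using the convergent recurrence p_i = a_i*p_{i-1} + p_{i-2}, q_i = a_i*q_{i-1} + q_{i-2} with p_{-2}=0, p_{-1}=1, q_{-2}=1, q_{-1}=0:
  i=0: a_0=8, p_0 = 8*1 + 0 = 8, q_0 = 8*0 + 1 = 1.
  i=1: a_1=3, p_1 = 3*8 + 1 = 25, q_1 = 3*1 + 0 = 3.
  i=2: a_2=5, p_2 = 5*25 + 8 = 133, q_2 = 5*3 + 1 = 16.
  i=3: a_3=6, p_3 = 6*133 + 25 = 823, q_3 = 6*16 + 3 = 99.
  i=4: a_4=8, p_4 = 8*823 + 133 = 6717, q_4 = 8*99 + 16 = 808.
  i=5: a_5=3, p_5 = 3*6717 + 823 = 20974, q_5 = 3*808 + 99 = 2523.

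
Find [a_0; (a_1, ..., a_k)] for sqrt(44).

[6; (1, 1, 1, 2, 1, 1, 1, 12)]

Write x_i = (sqrt(44) + m_i)/d_i with (m_0, d_0) = (0, 1). a_0 = floor(sqrt(44)) = 6, since 6^2 = 36 <= 44 < 49 = 7^2.
Iterate m_{i+1} = d_i*a_i - m_i, d_{i+1} = (44 - m_{i+1}^2)/d_i, a_{i+1} = floor((a_0 + m_{i+1})/d_{i+1}):
  m_1 = 1*6 - 0 = 6, d_1 = (44 - 6^2)/1 = 8/1 = 8, a_1 = floor((6 + 6)/8) = 1.
  m_2 = 8*1 - 6 = 2, d_2 = (44 - 2^2)/8 = 40/8 = 5, a_2 = floor((6 + 2)/5) = 1.
  m_3 = 5*1 - 2 = 3, d_3 = (44 - 3^2)/5 = 35/5 = 7, a_3 = floor((6 + 3)/7) = 1.
  m_4 = 7*1 - 3 = 4, d_4 = (44 - 4^2)/7 = 28/7 = 4, a_4 = floor((6 + 4)/4) = 2.
  m_5 = 4*2 - 4 = 4, d_5 = (44 - 4^2)/4 = 28/4 = 7, a_5 = floor((6 + 4)/7) = 1.
  m_6 = 7*1 - 4 = 3, d_6 = (44 - 3^2)/7 = 35/7 = 5, a_6 = floor((6 + 3)/5) = 1.
  m_7 = 5*1 - 3 = 2, d_7 = (44 - 2^2)/5 = 40/5 = 8, a_7 = floor((6 + 2)/8) = 1.
  m_8 = 8*1 - 2 = 6, d_8 = (44 - 6^2)/8 = 8/8 = 1, a_8 = floor((6 + 6)/1) = 12.
  m_9 = 1*12 - 6 = 6, d_9 = (44 - 6^2)/1 = 8/1 = 8: (m_9, d_9) = (m_1, d_1) = (6, 8), so from here the quotients repeat a_1, ..., a_8; the period length is 8.
Hence the expansion of sqrt(44) is a_0 = 6 followed by the repeating block 1, 1, 1, 2, 1, 1, 1, 12 (period 8).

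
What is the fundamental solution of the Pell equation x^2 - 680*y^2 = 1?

(x, y) = (339, 13)

First expand sqrt(680) as a continued fraction. With x_i = (sqrt(680) + m_i)/d_i and (m_0, d_0) = (0, 1): a_0 = floor(sqrt(680)) = 26, since 26^2 = 676 <= 680 < 729 = 27^2.
Iterate m_{i+1} = d_i*a_i - m_i, d_{i+1} = (680 - m_{i+1}^2)/d_i, a_{i+1} = floor((a_0 + m_{i+1})/d_{i+1}):
  m_1 = 1*26 - 0 = 26, d_1 = (680 - 26^2)/1 = 4/1 = 4, a_1 = floor((26 + 26)/4) = 13.
  m_2 = 4*13 - 26 = 26, d_2 = (680 - 26^2)/4 = 4/4 = 1, a_2 = floor((26 + 26)/1) = 52.
  m_3 = 1*52 - 26 = 26, d_3 = (680 - 26^2)/1 = 4/1 = 4: (m_3, d_3) = (m_1, d_1) = (26, 4), so from here the quotients repeat a_1, a_2; the period length is 2.
So sqrt(680) = [26; (13, 52)] with period length k = 2.
k is even, so the fundamental solution of x^2 - 680y^2 = 1 is (p_{k-1}, q_{k-1}) = (p_1, q_1); compute convergents through index 1.
Convergents (p_i = a_i*p_{i-1} + p_{i-2}, q_i = a_i*q_{i-1} + q_{i-2} with p_{-2}=0, p_{-1}=1, q_{-2}=1, q_{-1}=0):
  i=0: a_0=26, p_0 = 26*1 + 0 = 26, q_0 = 26*0 + 1 = 1.
  i=1: a_1=13, p_1 = 13*26 + 1 = 339, q_1 = 13*1 + 0 = 13.
Check: 339^2 - 680*13^2 = 114921 - 114920 = 1, so (x, y) = (339, 13) solves the equation, and by the theorem it is the least positive solution.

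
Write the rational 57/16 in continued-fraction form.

Run the Euclidean algorithm on 57 and 16; the successive quotients are the partial quotients a_0, a_1, ... (each step inverts the fractional part left over by the previous one):
  57 = 3*16 + 9, so a_0 = 3.
  16 = 1*9 + 7, so a_1 = 1.
  9 = 1*7 + 2, so a_2 = 1.
  7 = 3*2 + 1, so a_3 = 3.
  2 = 2*1 + 0, so a_4 = 2.
The remainder reaches 0 after 5 divisions, so the expansion has 5 partial quotients, read off in order.

[3; 1, 1, 3, 2]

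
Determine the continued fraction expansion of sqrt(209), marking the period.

Write x_i = (sqrt(209) + m_i)/d_i with (m_0, d_0) = (0, 1). a_0 = floor(sqrt(209)) = 14, since 14^2 = 196 <= 209 < 225 = 15^2.
Iterate m_{i+1} = d_i*a_i - m_i, d_{i+1} = (209 - m_{i+1}^2)/d_i, a_{i+1} = floor((a_0 + m_{i+1})/d_{i+1}):
  m_1 = 1*14 - 0 = 14, d_1 = (209 - 14^2)/1 = 13/1 = 13, a_1 = floor((14 + 14)/13) = 2.
  m_2 = 13*2 - 14 = 12, d_2 = (209 - 12^2)/13 = 65/13 = 5, a_2 = floor((14 + 12)/5) = 5.
  m_3 = 5*5 - 12 = 13, d_3 = (209 - 13^2)/5 = 40/5 = 8, a_3 = floor((14 + 13)/8) = 3.
  m_4 = 8*3 - 13 = 11, d_4 = (209 - 11^2)/8 = 88/8 = 11, a_4 = floor((14 + 11)/11) = 2.
  m_5 = 11*2 - 11 = 11, d_5 = (209 - 11^2)/11 = 88/11 = 8, a_5 = floor((14 + 11)/8) = 3.
  m_6 = 8*3 - 11 = 13, d_6 = (209 - 13^2)/8 = 40/8 = 5, a_6 = floor((14 + 13)/5) = 5.
  m_7 = 5*5 - 13 = 12, d_7 = (209 - 12^2)/5 = 65/5 = 13, a_7 = floor((14 + 12)/13) = 2.
  m_8 = 13*2 - 12 = 14, d_8 = (209 - 14^2)/13 = 13/13 = 1, a_8 = floor((14 + 14)/1) = 28.
  m_9 = 1*28 - 14 = 14, d_9 = (209 - 14^2)/1 = 13/1 = 13: (m_9, d_9) = (m_1, d_1) = (14, 13), so from here the quotients repeat a_1, ..., a_8; the period length is 8.
Hence the expansion of sqrt(209) is a_0 = 14 followed by the repeating block 2, 5, 3, 2, 3, 5, 2, 28 (period 8).

[14; (2, 5, 3, 2, 3, 5, 2, 28)]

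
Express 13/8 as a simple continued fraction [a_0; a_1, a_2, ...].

Run the Euclidean algorithm on 13 and 8; the successive quotients are the partial quotients a_0, a_1, ... (each step inverts the fractional part left over by the previous one):
  13 = 1*8 + 5, so a_0 = 1.
  8 = 1*5 + 3, so a_1 = 1.
  5 = 1*3 + 2, so a_2 = 1.
  3 = 1*2 + 1, so a_3 = 1.
  2 = 2*1 + 0, so a_4 = 2.
The remainder reaches 0 after 5 divisions, so the expansion has 5 partial quotients, read off in order.

[1; 1, 1, 1, 2]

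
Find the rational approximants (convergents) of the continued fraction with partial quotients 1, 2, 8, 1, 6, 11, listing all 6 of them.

Using the convergent recurrence p_i = a_i*p_{i-1} + p_{i-2}, q_i = a_i*q_{i-1} + q_{i-2} with p_{-2}=0, p_{-1}=1, q_{-2}=1, q_{-1}=0:
  i=0: a_0=1, p_0 = 1*1 + 0 = 1, q_0 = 1*0 + 1 = 1.
  i=1: a_1=2, p_1 = 2*1 + 1 = 3, q_1 = 2*1 + 0 = 2.
  i=2: a_2=8, p_2 = 8*3 + 1 = 25, q_2 = 8*2 + 1 = 17.
  i=3: a_3=1, p_3 = 1*25 + 3 = 28, q_3 = 1*17 + 2 = 19.
  i=4: a_4=6, p_4 = 6*28 + 25 = 193, q_4 = 6*19 + 17 = 131.
  i=5: a_5=11, p_5 = 11*193 + 28 = 2151, q_5 = 11*131 + 19 = 1460.

1/1, 3/2, 25/17, 28/19, 193/131, 2151/1460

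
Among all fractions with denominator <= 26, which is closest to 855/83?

Expand x = 855/83 as a continued fraction with the Euclidean algorithm:
  855 = 10*83 + 25, so a_0 = 10.
  83 = 3*25 + 8, so a_1 = 3.
  25 = 3*8 + 1, so a_2 = 3.
  8 = 8*1 + 0, so a_3 = 8.
so x = [10; 3, 3, 8].
Convergents (p_i = a_i*p_{i-1} + p_{i-2}, q_i = a_i*q_{i-1} + q_{i-2} with p_{-2}=0, p_{-1}=1, q_{-2}=1, q_{-1}=0), until the denominator exceeds 26:
  i=0: a_0=10, p_0 = 10*1 + 0 = 10, q_0 = 10*0 + 1 = 1.
  i=1: a_1=3, p_1 = 3*10 + 1 = 31, q_1 = 3*1 + 0 = 3.
  i=2: a_2=3, p_2 = 3*31 + 10 = 103, q_2 = 3*3 + 1 = 10.
  i=3: a_3=8, p_3 = 8*103 + 31 = 855, q_3 = 8*10 + 3 = 83.
q_3 = 83 > 26, so the last convergent with denominator <= 26 is p_2/q_2 = 103/10.
The closest fraction with denominator <= 26 is either p_2/q_2 or the intermediate fraction (k*p_2 + p_1)/(k*q_2 + q_1) with the largest k >= 1 whose denominator stays <= 26; these approach x as k grows, and every other convergent or intermediate fraction in range is farther away.
Largest k: floor((26 - q_1)/q_2) = floor((26 - 3)/10) = 2.
That gives (2*103 + 31)/(2*10 + 3) = 237/23.
Compare the errors: |x - 103/10| = |855*10 - 103*83|/(83*10) = 1/830, and |x - 237/23| = |855*23 - 237*83|/(83*23) = 6/1909.
Cross-multiplying, 1*1909 = 1909 < 4980 = 6*830, so 1/830 is smaller: the convergent 103/10 is closer to x than 237/23.

103/10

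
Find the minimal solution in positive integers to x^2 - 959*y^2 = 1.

First expand sqrt(959) as a continued fraction. With x_i = (sqrt(959) + m_i)/d_i and (m_0, d_0) = (0, 1): a_0 = floor(sqrt(959)) = 30, since 30^2 = 900 <= 959 < 961 = 31^2.
Iterate m_{i+1} = d_i*a_i - m_i, d_{i+1} = (959 - m_{i+1}^2)/d_i, a_{i+1} = floor((a_0 + m_{i+1})/d_{i+1}):
  m_1 = 1*30 - 0 = 30, d_1 = (959 - 30^2)/1 = 59/1 = 59, a_1 = floor((30 + 30)/59) = 1.
  m_2 = 59*1 - 30 = 29, d_2 = (959 - 29^2)/59 = 118/59 = 2, a_2 = floor((30 + 29)/2) = 29.
  m_3 = 2*29 - 29 = 29, d_3 = (959 - 29^2)/2 = 118/2 = 59, a_3 = floor((30 + 29)/59) = 1.
  m_4 = 59*1 - 29 = 30, d_4 = (959 - 30^2)/59 = 59/59 = 1, a_4 = floor((30 + 30)/1) = 60.
  m_5 = 1*60 - 30 = 30, d_5 = (959 - 30^2)/1 = 59/1 = 59: (m_5, d_5) = (m_1, d_1) = (30, 59), so from here the quotients repeat a_1, ..., a_4; the period length is 4.
So sqrt(959) = [30; (1, 29, 1, 60)] with period length k = 4.
k is even, so the fundamental solution of x^2 - 959y^2 = 1 is (p_{k-1}, q_{k-1}) = (p_3, q_3); compute convergents through index 3.
Convergents (p_i = a_i*p_{i-1} + p_{i-2}, q_i = a_i*q_{i-1} + q_{i-2} with p_{-2}=0, p_{-1}=1, q_{-2}=1, q_{-1}=0):
  i=0: a_0=30, p_0 = 30*1 + 0 = 30, q_0 = 30*0 + 1 = 1.
  i=1: a_1=1, p_1 = 1*30 + 1 = 31, q_1 = 1*1 + 0 = 1.
  i=2: a_2=29, p_2 = 29*31 + 30 = 929, q_2 = 29*1 + 1 = 30.
  i=3: a_3=1, p_3 = 1*929 + 31 = 960, q_3 = 1*30 + 1 = 31.
Check: 960^2 - 959*31^2 = 921600 - 921599 = 1, so (x, y) = (960, 31) solves the equation, and by the theorem it is the least positive solution.

(x, y) = (960, 31)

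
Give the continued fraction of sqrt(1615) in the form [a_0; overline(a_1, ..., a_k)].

Write x_i = (sqrt(1615) + m_i)/d_i with (m_0, d_0) = (0, 1). a_0 = floor(sqrt(1615)) = 40, since 40^2 = 1600 <= 1615 < 1681 = 41^2.
Iterate m_{i+1} = d_i*a_i - m_i, d_{i+1} = (1615 - m_{i+1}^2)/d_i, a_{i+1} = floor((a_0 + m_{i+1})/d_{i+1}):
  m_1 = 1*40 - 0 = 40, d_1 = (1615 - 40^2)/1 = 15/1 = 15, a_1 = floor((40 + 40)/15) = 5.
  m_2 = 15*5 - 40 = 35, d_2 = (1615 - 35^2)/15 = 390/15 = 26, a_2 = floor((40 + 35)/26) = 2.
  m_3 = 26*2 - 35 = 17, d_3 = (1615 - 17^2)/26 = 1326/26 = 51, a_3 = floor((40 + 17)/51) = 1.
  m_4 = 51*1 - 17 = 34, d_4 = (1615 - 34^2)/51 = 459/51 = 9, a_4 = floor((40 + 34)/9) = 8.
  m_5 = 9*8 - 34 = 38, d_5 = (1615 - 38^2)/9 = 171/9 = 19, a_5 = floor((40 + 38)/19) = 4.
  m_6 = 19*4 - 38 = 38, d_6 = (1615 - 38^2)/19 = 171/19 = 9, a_6 = floor((40 + 38)/9) = 8.
  m_7 = 9*8 - 38 = 34, d_7 = (1615 - 34^2)/9 = 459/9 = 51, a_7 = floor((40 + 34)/51) = 1.
  m_8 = 51*1 - 34 = 17, d_8 = (1615 - 17^2)/51 = 1326/51 = 26, a_8 = floor((40 + 17)/26) = 2.
  m_9 = 26*2 - 17 = 35, d_9 = (1615 - 35^2)/26 = 390/26 = 15, a_9 = floor((40 + 35)/15) = 5.
  m_10 = 15*5 - 35 = 40, d_10 = (1615 - 40^2)/15 = 15/15 = 1, a_10 = floor((40 + 40)/1) = 80.
  m_11 = 1*80 - 40 = 40, d_11 = (1615 - 40^2)/1 = 15/1 = 15: (m_11, d_11) = (m_1, d_1) = (40, 15), so from here the quotients repeat a_1, ..., a_10; the period length is 10.
Hence the expansion of sqrt(1615) is a_0 = 40 followed by the repeating block 5, 2, 1, 8, 4, 8, 1, 2, 5, 80 (period 10).

[40; overline(5, 2, 1, 8, 4, 8, 1, 2, 5, 80)]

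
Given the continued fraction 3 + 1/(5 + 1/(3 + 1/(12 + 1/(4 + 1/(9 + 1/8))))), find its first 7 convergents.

3/1, 16/5, 51/16, 628/197, 2563/804, 23695/7433, 192123/60268

Using the convergent recurrence p_i = a_i*p_{i-1} + p_{i-2}, q_i = a_i*q_{i-1} + q_{i-2} with p_{-2}=0, p_{-1}=1, q_{-2}=1, q_{-1}=0:
  i=0: a_0=3, p_0 = 3*1 + 0 = 3, q_0 = 3*0 + 1 = 1.
  i=1: a_1=5, p_1 = 5*3 + 1 = 16, q_1 = 5*1 + 0 = 5.
  i=2: a_2=3, p_2 = 3*16 + 3 = 51, q_2 = 3*5 + 1 = 16.
  i=3: a_3=12, p_3 = 12*51 + 16 = 628, q_3 = 12*16 + 5 = 197.
  i=4: a_4=4, p_4 = 4*628 + 51 = 2563, q_4 = 4*197 + 16 = 804.
  i=5: a_5=9, p_5 = 9*2563 + 628 = 23695, q_5 = 9*804 + 197 = 7433.
  i=6: a_6=8, p_6 = 8*23695 + 2563 = 192123, q_6 = 8*7433 + 804 = 60268.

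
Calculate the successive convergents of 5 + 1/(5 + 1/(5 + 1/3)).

5/1, 26/5, 135/26, 431/83

Using the convergent recurrence p_i = a_i*p_{i-1} + p_{i-2}, q_i = a_i*q_{i-1} + q_{i-2} with p_{-2}=0, p_{-1}=1, q_{-2}=1, q_{-1}=0:
  i=0: a_0=5, p_0 = 5*1 + 0 = 5, q_0 = 5*0 + 1 = 1.
  i=1: a_1=5, p_1 = 5*5 + 1 = 26, q_1 = 5*1 + 0 = 5.
  i=2: a_2=5, p_2 = 5*26 + 5 = 135, q_2 = 5*5 + 1 = 26.
  i=3: a_3=3, p_3 = 3*135 + 26 = 431, q_3 = 3*26 + 5 = 83.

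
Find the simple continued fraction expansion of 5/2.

Run the Euclidean algorithm on 5 and 2; the successive quotients are the partial quotients a_0, a_1, ... (each step inverts the fractional part left over by the previous one):
  5 = 2*2 + 1, so a_0 = 2.
  2 = 2*1 + 0, so a_1 = 2.
The remainder reaches 0 after 2 divisions, so the expansion has 2 partial quotients, read off in order.

[2; 2]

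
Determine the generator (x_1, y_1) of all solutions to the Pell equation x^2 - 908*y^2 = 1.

First expand sqrt(908) as a continued fraction. With x_i = (sqrt(908) + m_i)/d_i and (m_0, d_0) = (0, 1): a_0 = floor(sqrt(908)) = 30, since 30^2 = 900 <= 908 < 961 = 31^2.
Iterate m_{i+1} = d_i*a_i - m_i, d_{i+1} = (908 - m_{i+1}^2)/d_i, a_{i+1} = floor((a_0 + m_{i+1})/d_{i+1}):
  m_1 = 1*30 - 0 = 30, d_1 = (908 - 30^2)/1 = 8/1 = 8, a_1 = floor((30 + 30)/8) = 7.
  m_2 = 8*7 - 30 = 26, d_2 = (908 - 26^2)/8 = 232/8 = 29, a_2 = floor((30 + 26)/29) = 1.
  m_3 = 29*1 - 26 = 3, d_3 = (908 - 3^2)/29 = 899/29 = 31, a_3 = floor((30 + 3)/31) = 1.
  m_4 = 31*1 - 3 = 28, d_4 = (908 - 28^2)/31 = 124/31 = 4, a_4 = floor((30 + 28)/4) = 14.
  m_5 = 4*14 - 28 = 28, d_5 = (908 - 28^2)/4 = 124/4 = 31, a_5 = floor((30 + 28)/31) = 1.
  m_6 = 31*1 - 28 = 3, d_6 = (908 - 3^2)/31 = 899/31 = 29, a_6 = floor((30 + 3)/29) = 1.
  m_7 = 29*1 - 3 = 26, d_7 = (908 - 26^2)/29 = 232/29 = 8, a_7 = floor((30 + 26)/8) = 7.
  m_8 = 8*7 - 26 = 30, d_8 = (908 - 30^2)/8 = 8/8 = 1, a_8 = floor((30 + 30)/1) = 60.
  m_9 = 1*60 - 30 = 30, d_9 = (908 - 30^2)/1 = 8/1 = 8: (m_9, d_9) = (m_1, d_1) = (30, 8), so from here the quotients repeat a_1, ..., a_8; the period length is 8.
So sqrt(908) = [30; (7, 1, 1, 14, 1, 1, 7, 60)] with period length k = 8.
k is even, so the fundamental solution of x^2 - 908y^2 = 1 is (p_{k-1}, q_{k-1}) = (p_7, q_7); compute convergents through index 7.
Convergents (p_i = a_i*p_{i-1} + p_{i-2}, q_i = a_i*q_{i-1} + q_{i-2} with p_{-2}=0, p_{-1}=1, q_{-2}=1, q_{-1}=0):
  i=0: a_0=30, p_0 = 30*1 + 0 = 30, q_0 = 30*0 + 1 = 1.
  i=1: a_1=7, p_1 = 7*30 + 1 = 211, q_1 = 7*1 + 0 = 7.
  i=2: a_2=1, p_2 = 1*211 + 30 = 241, q_2 = 1*7 + 1 = 8.
  i=3: a_3=1, p_3 = 1*241 + 211 = 452, q_3 = 1*8 + 7 = 15.
  i=4: a_4=14, p_4 = 14*452 + 241 = 6569, q_4 = 14*15 + 8 = 218.
  i=5: a_5=1, p_5 = 1*6569 + 452 = 7021, q_5 = 1*218 + 15 = 233.
  i=6: a_6=1, p_6 = 1*7021 + 6569 = 13590, q_6 = 1*233 + 218 = 451.
  i=7: a_7=7, p_7 = 7*13590 + 7021 = 102151, q_7 = 7*451 + 233 = 3390.
Check: 102151^2 - 908*3390^2 = 10434826801 - 10434826800 = 1, so (x, y) = (102151, 3390) solves the equation, and by the theorem it is the least positive solution.

(x, y) = (102151, 3390)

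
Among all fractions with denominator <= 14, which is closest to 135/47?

Expand x = 135/47 as a continued fraction with the Euclidean algorithm:
  135 = 2*47 + 41, so a_0 = 2.
  47 = 1*41 + 6, so a_1 = 1.
  41 = 6*6 + 5, so a_2 = 6.
  6 = 1*5 + 1, so a_3 = 1.
  5 = 5*1 + 0, so a_4 = 5.
so x = [2; 1, 6, 1, 5].
Convergents (p_i = a_i*p_{i-1} + p_{i-2}, q_i = a_i*q_{i-1} + q_{i-2} with p_{-2}=0, p_{-1}=1, q_{-2}=1, q_{-1}=0), until the denominator exceeds 14:
  i=0: a_0=2, p_0 = 2*1 + 0 = 2, q_0 = 2*0 + 1 = 1.
  i=1: a_1=1, p_1 = 1*2 + 1 = 3, q_1 = 1*1 + 0 = 1.
  i=2: a_2=6, p_2 = 6*3 + 2 = 20, q_2 = 6*1 + 1 = 7.
  i=3: a_3=1, p_3 = 1*20 + 3 = 23, q_3 = 1*7 + 1 = 8.
  i=4: a_4=5, p_4 = 5*23 + 20 = 135, q_4 = 5*8 + 7 = 47.
q_4 = 47 > 14, so the last convergent with denominator <= 14 is p_3/q_3 = 23/8.
The closest fraction with denominator <= 14 is either p_3/q_3 or the intermediate fraction (k*p_3 + p_2)/(k*q_3 + q_2) with the largest k >= 1 whose denominator stays <= 14; these approach x as k grows, and every other convergent or intermediate fraction in range is farther away.
Largest k: floor((14 - q_2)/q_3) = floor((14 - 7)/8) = 0.
Since k = 0, no intermediate fraction beyond p_3/q_3 has denominator <= 14, so the convergent 23/8 is the closest (its error is |135*8 - 23*47|/(47*8) = 1/376).

23/8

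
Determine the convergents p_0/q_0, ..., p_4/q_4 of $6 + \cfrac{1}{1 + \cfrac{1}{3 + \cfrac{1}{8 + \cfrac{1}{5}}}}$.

Using the convergent recurrence p_i = a_i*p_{i-1} + p_{i-2}, q_i = a_i*q_{i-1} + q_{i-2} with p_{-2}=0, p_{-1}=1, q_{-2}=1, q_{-1}=0:
  i=0: a_0=6, p_0 = 6*1 + 0 = 6, q_0 = 6*0 + 1 = 1.
  i=1: a_1=1, p_1 = 1*6 + 1 = 7, q_1 = 1*1 + 0 = 1.
  i=2: a_2=3, p_2 = 3*7 + 6 = 27, q_2 = 3*1 + 1 = 4.
  i=3: a_3=8, p_3 = 8*27 + 7 = 223, q_3 = 8*4 + 1 = 33.
  i=4: a_4=5, p_4 = 5*223 + 27 = 1142, q_4 = 5*33 + 4 = 169.

6/1, 7/1, 27/4, 223/33, 1142/169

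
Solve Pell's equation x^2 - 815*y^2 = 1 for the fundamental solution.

(x, y) = (156644, 5487)

First expand sqrt(815) as a continued fraction. With x_i = (sqrt(815) + m_i)/d_i and (m_0, d_0) = (0, 1): a_0 = floor(sqrt(815)) = 28, since 28^2 = 784 <= 815 < 841 = 29^2.
Iterate m_{i+1} = d_i*a_i - m_i, d_{i+1} = (815 - m_{i+1}^2)/d_i, a_{i+1} = floor((a_0 + m_{i+1})/d_{i+1}):
  m_1 = 1*28 - 0 = 28, d_1 = (815 - 28^2)/1 = 31/1 = 31, a_1 = floor((28 + 28)/31) = 1.
  m_2 = 31*1 - 28 = 3, d_2 = (815 - 3^2)/31 = 806/31 = 26, a_2 = floor((28 + 3)/26) = 1.
  m_3 = 26*1 - 3 = 23, d_3 = (815 - 23^2)/26 = 286/26 = 11, a_3 = floor((28 + 23)/11) = 4.
  m_4 = 11*4 - 23 = 21, d_4 = (815 - 21^2)/11 = 374/11 = 34, a_4 = floor((28 + 21)/34) = 1.
  m_5 = 34*1 - 21 = 13, d_5 = (815 - 13^2)/34 = 646/34 = 19, a_5 = floor((28 + 13)/19) = 2.
  m_6 = 19*2 - 13 = 25, d_6 = (815 - 25^2)/19 = 190/19 = 10, a_6 = floor((28 + 25)/10) = 5.
  m_7 = 10*5 - 25 = 25, d_7 = (815 - 25^2)/10 = 190/10 = 19, a_7 = floor((28 + 25)/19) = 2.
  m_8 = 19*2 - 25 = 13, d_8 = (815 - 13^2)/19 = 646/19 = 34, a_8 = floor((28 + 13)/34) = 1.
  m_9 = 34*1 - 13 = 21, d_9 = (815 - 21^2)/34 = 374/34 = 11, a_9 = floor((28 + 21)/11) = 4.
  m_10 = 11*4 - 21 = 23, d_10 = (815 - 23^2)/11 = 286/11 = 26, a_10 = floor((28 + 23)/26) = 1.
  m_11 = 26*1 - 23 = 3, d_11 = (815 - 3^2)/26 = 806/26 = 31, a_11 = floor((28 + 3)/31) = 1.
  m_12 = 31*1 - 3 = 28, d_12 = (815 - 28^2)/31 = 31/31 = 1, a_12 = floor((28 + 28)/1) = 56.
  m_13 = 1*56 - 28 = 28, d_13 = (815 - 28^2)/1 = 31/1 = 31: (m_13, d_13) = (m_1, d_1) = (28, 31), so from here the quotients repeat a_1, ..., a_12; the period length is 12.
So sqrt(815) = [28; (1, 1, 4, 1, 2, 5, 2, 1, 4, 1, 1, 56)] with period length k = 12.
k is even, so the fundamental solution of x^2 - 815y^2 = 1 is (p_{k-1}, q_{k-1}) = (p_11, q_11); compute convergents through index 11.
Convergents (p_i = a_i*p_{i-1} + p_{i-2}, q_i = a_i*q_{i-1} + q_{i-2} with p_{-2}=0, p_{-1}=1, q_{-2}=1, q_{-1}=0):
  i=0: a_0=28, p_0 = 28*1 + 0 = 28, q_0 = 28*0 + 1 = 1.
  i=1: a_1=1, p_1 = 1*28 + 1 = 29, q_1 = 1*1 + 0 = 1.
  i=2: a_2=1, p_2 = 1*29 + 28 = 57, q_2 = 1*1 + 1 = 2.
  i=3: a_3=4, p_3 = 4*57 + 29 = 257, q_3 = 4*2 + 1 = 9.
  i=4: a_4=1, p_4 = 1*257 + 57 = 314, q_4 = 1*9 + 2 = 11.
  i=5: a_5=2, p_5 = 2*314 + 257 = 885, q_5 = 2*11 + 9 = 31.
  i=6: a_6=5, p_6 = 5*885 + 314 = 4739, q_6 = 5*31 + 11 = 166.
  i=7: a_7=2, p_7 = 2*4739 + 885 = 10363, q_7 = 2*166 + 31 = 363.
  i=8: a_8=1, p_8 = 1*10363 + 4739 = 15102, q_8 = 1*363 + 166 = 529.
  i=9: a_9=4, p_9 = 4*15102 + 10363 = 70771, q_9 = 4*529 + 363 = 2479.
  i=10: a_10=1, p_10 = 1*70771 + 15102 = 85873, q_10 = 1*2479 + 529 = 3008.
  i=11: a_11=1, p_11 = 1*85873 + 70771 = 156644, q_11 = 1*3008 + 2479 = 5487.
Check: 156644^2 - 815*5487^2 = 24537342736 - 24537342735 = 1, so (x, y) = (156644, 5487) solves the equation, and by the theorem it is the least positive solution.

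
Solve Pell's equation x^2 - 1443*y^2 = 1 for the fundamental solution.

(x, y) = (38, 1)

First expand sqrt(1443) as a continued fraction. With x_i = (sqrt(1443) + m_i)/d_i and (m_0, d_0) = (0, 1): a_0 = floor(sqrt(1443)) = 37, since 37^2 = 1369 <= 1443 < 1444 = 38^2.
Iterate m_{i+1} = d_i*a_i - m_i, d_{i+1} = (1443 - m_{i+1}^2)/d_i, a_{i+1} = floor((a_0 + m_{i+1})/d_{i+1}):
  m_1 = 1*37 - 0 = 37, d_1 = (1443 - 37^2)/1 = 74/1 = 74, a_1 = floor((37 + 37)/74) = 1.
  m_2 = 74*1 - 37 = 37, d_2 = (1443 - 37^2)/74 = 74/74 = 1, a_2 = floor((37 + 37)/1) = 74.
  m_3 = 1*74 - 37 = 37, d_3 = (1443 - 37^2)/1 = 74/1 = 74: (m_3, d_3) = (m_1, d_1) = (37, 74), so from here the quotients repeat a_1, a_2; the period length is 2.
So sqrt(1443) = [37; (1, 74)] with period length k = 2.
k is even, so the fundamental solution of x^2 - 1443y^2 = 1 is (p_{k-1}, q_{k-1}) = (p_1, q_1); compute convergents through index 1.
Convergents (p_i = a_i*p_{i-1} + p_{i-2}, q_i = a_i*q_{i-1} + q_{i-2} with p_{-2}=0, p_{-1}=1, q_{-2}=1, q_{-1}=0):
  i=0: a_0=37, p_0 = 37*1 + 0 = 37, q_0 = 37*0 + 1 = 1.
  i=1: a_1=1, p_1 = 1*37 + 1 = 38, q_1 = 1*1 + 0 = 1.
Check: 38^2 - 1443*1^2 = 1444 - 1443 = 1, so (x, y) = (38, 1) solves the equation, and by the theorem it is the least positive solution.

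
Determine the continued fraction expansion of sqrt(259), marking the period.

Write x_i = (sqrt(259) + m_i)/d_i with (m_0, d_0) = (0, 1). a_0 = floor(sqrt(259)) = 16, since 16^2 = 256 <= 259 < 289 = 17^2.
Iterate m_{i+1} = d_i*a_i - m_i, d_{i+1} = (259 - m_{i+1}^2)/d_i, a_{i+1} = floor((a_0 + m_{i+1})/d_{i+1}):
  m_1 = 1*16 - 0 = 16, d_1 = (259 - 16^2)/1 = 3/1 = 3, a_1 = floor((16 + 16)/3) = 10.
  m_2 = 3*10 - 16 = 14, d_2 = (259 - 14^2)/3 = 63/3 = 21, a_2 = floor((16 + 14)/21) = 1.
  m_3 = 21*1 - 14 = 7, d_3 = (259 - 7^2)/21 = 210/21 = 10, a_3 = floor((16 + 7)/10) = 2.
  m_4 = 10*2 - 7 = 13, d_4 = (259 - 13^2)/10 = 90/10 = 9, a_4 = floor((16 + 13)/9) = 3.
  m_5 = 9*3 - 13 = 14, d_5 = (259 - 14^2)/9 = 63/9 = 7, a_5 = floor((16 + 14)/7) = 4.
  m_6 = 7*4 - 14 = 14, d_6 = (259 - 14^2)/7 = 63/7 = 9, a_6 = floor((16 + 14)/9) = 3.
  m_7 = 9*3 - 14 = 13, d_7 = (259 - 13^2)/9 = 90/9 = 10, a_7 = floor((16 + 13)/10) = 2.
  m_8 = 10*2 - 13 = 7, d_8 = (259 - 7^2)/10 = 210/10 = 21, a_8 = floor((16 + 7)/21) = 1.
  m_9 = 21*1 - 7 = 14, d_9 = (259 - 14^2)/21 = 63/21 = 3, a_9 = floor((16 + 14)/3) = 10.
  m_10 = 3*10 - 14 = 16, d_10 = (259 - 16^2)/3 = 3/3 = 1, a_10 = floor((16 + 16)/1) = 32.
  m_11 = 1*32 - 16 = 16, d_11 = (259 - 16^2)/1 = 3/1 = 3: (m_11, d_11) = (m_1, d_1) = (16, 3), so from here the quotients repeat a_1, ..., a_10; the period length is 10.
Hence the expansion of sqrt(259) is a_0 = 16 followed by the repeating block 10, 1, 2, 3, 4, 3, 2, 1, 10, 32 (period 10).

[16; (10, 1, 2, 3, 4, 3, 2, 1, 10, 32)]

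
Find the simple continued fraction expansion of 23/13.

Run the Euclidean algorithm on 23 and 13; the successive quotients are the partial quotients a_0, a_1, ... (each step inverts the fractional part left over by the previous one):
  23 = 1*13 + 10, so a_0 = 1.
  13 = 1*10 + 3, so a_1 = 1.
  10 = 3*3 + 1, so a_2 = 3.
  3 = 3*1 + 0, so a_3 = 3.
The remainder reaches 0 after 4 divisions, so the expansion has 4 partial quotients, read off in order.

[1; 1, 3, 3]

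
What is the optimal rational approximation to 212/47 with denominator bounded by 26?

Expand x = 212/47 as a continued fraction with the Euclidean algorithm:
  212 = 4*47 + 24, so a_0 = 4.
  47 = 1*24 + 23, so a_1 = 1.
  24 = 1*23 + 1, so a_2 = 1.
  23 = 23*1 + 0, so a_3 = 23.
so x = [4; 1, 1, 23].
Convergents (p_i = a_i*p_{i-1} + p_{i-2}, q_i = a_i*q_{i-1} + q_{i-2} with p_{-2}=0, p_{-1}=1, q_{-2}=1, q_{-1}=0), until the denominator exceeds 26:
  i=0: a_0=4, p_0 = 4*1 + 0 = 4, q_0 = 4*0 + 1 = 1.
  i=1: a_1=1, p_1 = 1*4 + 1 = 5, q_1 = 1*1 + 0 = 1.
  i=2: a_2=1, p_2 = 1*5 + 4 = 9, q_2 = 1*1 + 1 = 2.
  i=3: a_3=23, p_3 = 23*9 + 5 = 212, q_3 = 23*2 + 1 = 47.
q_3 = 47 > 26, so the last convergent with denominator <= 26 is p_2/q_2 = 9/2.
The closest fraction with denominator <= 26 is either p_2/q_2 or the intermediate fraction (k*p_2 + p_1)/(k*q_2 + q_1) with the largest k >= 1 whose denominator stays <= 26; these approach x as k grows, and every other convergent or intermediate fraction in range is farther away.
Largest k: floor((26 - q_1)/q_2) = floor((26 - 1)/2) = 12.
That gives (12*9 + 5)/(12*2 + 1) = 113/25.
Compare the errors: |x - 9/2| = |212*2 - 9*47|/(47*2) = 1/94, and |x - 113/25| = |212*25 - 113*47|/(47*25) = 11/1175.
Cross-multiplying, 11*94 = 1034 < 1175 = 1*1175, so 11/1175 is smaller: the intermediate fraction 113/25 is closer to x than 9/2.

113/25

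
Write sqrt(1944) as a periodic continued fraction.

Write x_i = (sqrt(1944) + m_i)/d_i with (m_0, d_0) = (0, 1). a_0 = floor(sqrt(1944)) = 44, since 44^2 = 1936 <= 1944 < 2025 = 45^2.
Iterate m_{i+1} = d_i*a_i - m_i, d_{i+1} = (1944 - m_{i+1}^2)/d_i, a_{i+1} = floor((a_0 + m_{i+1})/d_{i+1}):
  m_1 = 1*44 - 0 = 44, d_1 = (1944 - 44^2)/1 = 8/1 = 8, a_1 = floor((44 + 44)/8) = 11.
  m_2 = 8*11 - 44 = 44, d_2 = (1944 - 44^2)/8 = 8/8 = 1, a_2 = floor((44 + 44)/1) = 88.
  m_3 = 1*88 - 44 = 44, d_3 = (1944 - 44^2)/1 = 8/1 = 8: (m_3, d_3) = (m_1, d_1) = (44, 8), so from here the quotients repeat a_1, a_2; the period length is 2.
Hence the expansion of sqrt(1944) is a_0 = 44 followed by the repeating block 11, 88 (period 2).

[44; (11, 88)]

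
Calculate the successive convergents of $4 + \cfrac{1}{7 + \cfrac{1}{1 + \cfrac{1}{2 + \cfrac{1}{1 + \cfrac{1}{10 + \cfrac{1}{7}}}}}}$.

Using the convergent recurrence p_i = a_i*p_{i-1} + p_{i-2}, q_i = a_i*q_{i-1} + q_{i-2} with p_{-2}=0, p_{-1}=1, q_{-2}=1, q_{-1}=0:
  i=0: a_0=4, p_0 = 4*1 + 0 = 4, q_0 = 4*0 + 1 = 1.
  i=1: a_1=7, p_1 = 7*4 + 1 = 29, q_1 = 7*1 + 0 = 7.
  i=2: a_2=1, p_2 = 1*29 + 4 = 33, q_2 = 1*7 + 1 = 8.
  i=3: a_3=2, p_3 = 2*33 + 29 = 95, q_3 = 2*8 + 7 = 23.
  i=4: a_4=1, p_4 = 1*95 + 33 = 128, q_4 = 1*23 + 8 = 31.
  i=5: a_5=10, p_5 = 10*128 + 95 = 1375, q_5 = 10*31 + 23 = 333.
  i=6: a_6=7, p_6 = 7*1375 + 128 = 9753, q_6 = 7*333 + 31 = 2362.

4/1, 29/7, 33/8, 95/23, 128/31, 1375/333, 9753/2362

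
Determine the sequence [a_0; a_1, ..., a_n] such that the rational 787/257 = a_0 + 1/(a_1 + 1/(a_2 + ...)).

Run the Euclidean algorithm on 787 and 257; the successive quotients are the partial quotients a_0, a_1, ... (each step inverts the fractional part left over by the previous one):
  787 = 3*257 + 16, so a_0 = 3.
  257 = 16*16 + 1, so a_1 = 16.
  16 = 16*1 + 0, so a_2 = 16.
The remainder reaches 0 after 3 divisions, so the expansion has 3 partial quotients, read off in order.

[3; 16, 16]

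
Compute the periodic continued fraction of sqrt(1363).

[36; (1, 11, 3, 7, 1, 7, 3, 11, 1, 72)]

Write x_i = (sqrt(1363) + m_i)/d_i with (m_0, d_0) = (0, 1). a_0 = floor(sqrt(1363)) = 36, since 36^2 = 1296 <= 1363 < 1369 = 37^2.
Iterate m_{i+1} = d_i*a_i - m_i, d_{i+1} = (1363 - m_{i+1}^2)/d_i, a_{i+1} = floor((a_0 + m_{i+1})/d_{i+1}):
  m_1 = 1*36 - 0 = 36, d_1 = (1363 - 36^2)/1 = 67/1 = 67, a_1 = floor((36 + 36)/67) = 1.
  m_2 = 67*1 - 36 = 31, d_2 = (1363 - 31^2)/67 = 402/67 = 6, a_2 = floor((36 + 31)/6) = 11.
  m_3 = 6*11 - 31 = 35, d_3 = (1363 - 35^2)/6 = 138/6 = 23, a_3 = floor((36 + 35)/23) = 3.
  m_4 = 23*3 - 35 = 34, d_4 = (1363 - 34^2)/23 = 207/23 = 9, a_4 = floor((36 + 34)/9) = 7.
  m_5 = 9*7 - 34 = 29, d_5 = (1363 - 29^2)/9 = 522/9 = 58, a_5 = floor((36 + 29)/58) = 1.
  m_6 = 58*1 - 29 = 29, d_6 = (1363 - 29^2)/58 = 522/58 = 9, a_6 = floor((36 + 29)/9) = 7.
  m_7 = 9*7 - 29 = 34, d_7 = (1363 - 34^2)/9 = 207/9 = 23, a_7 = floor((36 + 34)/23) = 3.
  m_8 = 23*3 - 34 = 35, d_8 = (1363 - 35^2)/23 = 138/23 = 6, a_8 = floor((36 + 35)/6) = 11.
  m_9 = 6*11 - 35 = 31, d_9 = (1363 - 31^2)/6 = 402/6 = 67, a_9 = floor((36 + 31)/67) = 1.
  m_10 = 67*1 - 31 = 36, d_10 = (1363 - 36^2)/67 = 67/67 = 1, a_10 = floor((36 + 36)/1) = 72.
  m_11 = 1*72 - 36 = 36, d_11 = (1363 - 36^2)/1 = 67/1 = 67: (m_11, d_11) = (m_1, d_1) = (36, 67), so from here the quotients repeat a_1, ..., a_10; the period length is 10.
Hence the expansion of sqrt(1363) is a_0 = 36 followed by the repeating block 1, 11, 3, 7, 1, 7, 3, 11, 1, 72 (period 10).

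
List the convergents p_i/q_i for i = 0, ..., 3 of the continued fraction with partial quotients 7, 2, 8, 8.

7/1, 15/2, 127/17, 1031/138

Using the convergent recurrence p_i = a_i*p_{i-1} + p_{i-2}, q_i = a_i*q_{i-1} + q_{i-2} with p_{-2}=0, p_{-1}=1, q_{-2}=1, q_{-1}=0:
  i=0: a_0=7, p_0 = 7*1 + 0 = 7, q_0 = 7*0 + 1 = 1.
  i=1: a_1=2, p_1 = 2*7 + 1 = 15, q_1 = 2*1 + 0 = 2.
  i=2: a_2=8, p_2 = 8*15 + 7 = 127, q_2 = 8*2 + 1 = 17.
  i=3: a_3=8, p_3 = 8*127 + 15 = 1031, q_3 = 8*17 + 2 = 138.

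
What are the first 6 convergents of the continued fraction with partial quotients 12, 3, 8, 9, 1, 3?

12/1, 37/3, 308/25, 2809/228, 3117/253, 12160/987

Using the convergent recurrence p_i = a_i*p_{i-1} + p_{i-2}, q_i = a_i*q_{i-1} + q_{i-2} with p_{-2}=0, p_{-1}=1, q_{-2}=1, q_{-1}=0:
  i=0: a_0=12, p_0 = 12*1 + 0 = 12, q_0 = 12*0 + 1 = 1.
  i=1: a_1=3, p_1 = 3*12 + 1 = 37, q_1 = 3*1 + 0 = 3.
  i=2: a_2=8, p_2 = 8*37 + 12 = 308, q_2 = 8*3 + 1 = 25.
  i=3: a_3=9, p_3 = 9*308 + 37 = 2809, q_3 = 9*25 + 3 = 228.
  i=4: a_4=1, p_4 = 1*2809 + 308 = 3117, q_4 = 1*228 + 25 = 253.
  i=5: a_5=3, p_5 = 3*3117 + 2809 = 12160, q_5 = 3*253 + 228 = 987.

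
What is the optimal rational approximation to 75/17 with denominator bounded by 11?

Expand x = 75/17 as a continued fraction with the Euclidean algorithm:
  75 = 4*17 + 7, so a_0 = 4.
  17 = 2*7 + 3, so a_1 = 2.
  7 = 2*3 + 1, so a_2 = 2.
  3 = 3*1 + 0, so a_3 = 3.
so x = [4; 2, 2, 3].
Convergents (p_i = a_i*p_{i-1} + p_{i-2}, q_i = a_i*q_{i-1} + q_{i-2} with p_{-2}=0, p_{-1}=1, q_{-2}=1, q_{-1}=0), until the denominator exceeds 11:
  i=0: a_0=4, p_0 = 4*1 + 0 = 4, q_0 = 4*0 + 1 = 1.
  i=1: a_1=2, p_1 = 2*4 + 1 = 9, q_1 = 2*1 + 0 = 2.
  i=2: a_2=2, p_2 = 2*9 + 4 = 22, q_2 = 2*2 + 1 = 5.
  i=3: a_3=3, p_3 = 3*22 + 9 = 75, q_3 = 3*5 + 2 = 17.
q_3 = 17 > 11, so the last convergent with denominator <= 11 is p_2/q_2 = 22/5.
The closest fraction with denominator <= 11 is either p_2/q_2 or the intermediate fraction (k*p_2 + p_1)/(k*q_2 + q_1) with the largest k >= 1 whose denominator stays <= 11; these approach x as k grows, and every other convergent or intermediate fraction in range is farther away.
Largest k: floor((11 - q_1)/q_2) = floor((11 - 2)/5) = 1.
That gives (1*22 + 9)/(1*5 + 2) = 31/7.
Compare the errors: |x - 22/5| = |75*5 - 22*17|/(17*5) = 1/85, and |x - 31/7| = |75*7 - 31*17|/(17*7) = 2/119.
Cross-multiplying, 1*119 = 119 < 170 = 2*85, so 1/85 is smaller: the convergent 22/5 is closer to x than 31/7.

22/5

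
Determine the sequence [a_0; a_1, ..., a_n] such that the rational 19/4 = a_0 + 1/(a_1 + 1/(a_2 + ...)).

Run the Euclidean algorithm on 19 and 4; the successive quotients are the partial quotients a_0, a_1, ... (each step inverts the fractional part left over by the previous one):
  19 = 4*4 + 3, so a_0 = 4.
  4 = 1*3 + 1, so a_1 = 1.
  3 = 3*1 + 0, so a_2 = 3.
The remainder reaches 0 after 3 divisions, so the expansion has 3 partial quotients, read off in order.

[4; 1, 3]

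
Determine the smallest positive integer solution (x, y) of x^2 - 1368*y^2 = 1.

First expand sqrt(1368) as a continued fraction. With x_i = (sqrt(1368) + m_i)/d_i and (m_0, d_0) = (0, 1): a_0 = floor(sqrt(1368)) = 36, since 36^2 = 1296 <= 1368 < 1369 = 37^2.
Iterate m_{i+1} = d_i*a_i - m_i, d_{i+1} = (1368 - m_{i+1}^2)/d_i, a_{i+1} = floor((a_0 + m_{i+1})/d_{i+1}):
  m_1 = 1*36 - 0 = 36, d_1 = (1368 - 36^2)/1 = 72/1 = 72, a_1 = floor((36 + 36)/72) = 1.
  m_2 = 72*1 - 36 = 36, d_2 = (1368 - 36^2)/72 = 72/72 = 1, a_2 = floor((36 + 36)/1) = 72.
  m_3 = 1*72 - 36 = 36, d_3 = (1368 - 36^2)/1 = 72/1 = 72: (m_3, d_3) = (m_1, d_1) = (36, 72), so from here the quotients repeat a_1, a_2; the period length is 2.
So sqrt(1368) = [36; (1, 72)] with period length k = 2.
k is even, so the fundamental solution of x^2 - 1368y^2 = 1 is (p_{k-1}, q_{k-1}) = (p_1, q_1); compute convergents through index 1.
Convergents (p_i = a_i*p_{i-1} + p_{i-2}, q_i = a_i*q_{i-1} + q_{i-2} with p_{-2}=0, p_{-1}=1, q_{-2}=1, q_{-1}=0):
  i=0: a_0=36, p_0 = 36*1 + 0 = 36, q_0 = 36*0 + 1 = 1.
  i=1: a_1=1, p_1 = 1*36 + 1 = 37, q_1 = 1*1 + 0 = 1.
Check: 37^2 - 1368*1^2 = 1369 - 1368 = 1, so (x, y) = (37, 1) solves the equation, and by the theorem it is the least positive solution.

(x, y) = (37, 1)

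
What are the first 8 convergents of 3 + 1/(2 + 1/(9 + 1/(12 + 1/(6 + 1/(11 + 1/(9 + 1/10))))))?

Using the convergent recurrence p_i = a_i*p_{i-1} + p_{i-2}, q_i = a_i*q_{i-1} + q_{i-2} with p_{-2}=0, p_{-1}=1, q_{-2}=1, q_{-1}=0:
  i=0: a_0=3, p_0 = 3*1 + 0 = 3, q_0 = 3*0 + 1 = 1.
  i=1: a_1=2, p_1 = 2*3 + 1 = 7, q_1 = 2*1 + 0 = 2.
  i=2: a_2=9, p_2 = 9*7 + 3 = 66, q_2 = 9*2 + 1 = 19.
  i=3: a_3=12, p_3 = 12*66 + 7 = 799, q_3 = 12*19 + 2 = 230.
  i=4: a_4=6, p_4 = 6*799 + 66 = 4860, q_4 = 6*230 + 19 = 1399.
  i=5: a_5=11, p_5 = 11*4860 + 799 = 54259, q_5 = 11*1399 + 230 = 15619.
  i=6: a_6=9, p_6 = 9*54259 + 4860 = 493191, q_6 = 9*15619 + 1399 = 141970.
  i=7: a_7=10, p_7 = 10*493191 + 54259 = 4986169, q_7 = 10*141970 + 15619 = 1435319.

3/1, 7/2, 66/19, 799/230, 4860/1399, 54259/15619, 493191/141970, 4986169/1435319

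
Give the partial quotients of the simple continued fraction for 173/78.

Run the Euclidean algorithm on 173 and 78; the successive quotients are the partial quotients a_0, a_1, ... (each step inverts the fractional part left over by the previous one):
  173 = 2*78 + 17, so a_0 = 2.
  78 = 4*17 + 10, so a_1 = 4.
  17 = 1*10 + 7, so a_2 = 1.
  10 = 1*7 + 3, so a_3 = 1.
  7 = 2*3 + 1, so a_4 = 2.
  3 = 3*1 + 0, so a_5 = 3.
The remainder reaches 0 after 6 divisions, so the expansion has 6 partial quotients, read off in order.

[2; 4, 1, 1, 2, 3]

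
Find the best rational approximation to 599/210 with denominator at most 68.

Expand x = 599/210 as a continued fraction with the Euclidean algorithm:
  599 = 2*210 + 179, so a_0 = 2.
  210 = 1*179 + 31, so a_1 = 1.
  179 = 5*31 + 24, so a_2 = 5.
  31 = 1*24 + 7, so a_3 = 1.
  24 = 3*7 + 3, so a_4 = 3.
  7 = 2*3 + 1, so a_5 = 2.
  3 = 3*1 + 0, so a_6 = 3.
so x = [2; 1, 5, 1, 3, 2, 3].
Convergents (p_i = a_i*p_{i-1} + p_{i-2}, q_i = a_i*q_{i-1} + q_{i-2} with p_{-2}=0, p_{-1}=1, q_{-2}=1, q_{-1}=0), until the denominator exceeds 68:
  i=0: a_0=2, p_0 = 2*1 + 0 = 2, q_0 = 2*0 + 1 = 1.
  i=1: a_1=1, p_1 = 1*2 + 1 = 3, q_1 = 1*1 + 0 = 1.
  i=2: a_2=5, p_2 = 5*3 + 2 = 17, q_2 = 5*1 + 1 = 6.
  i=3: a_3=1, p_3 = 1*17 + 3 = 20, q_3 = 1*6 + 1 = 7.
  i=4: a_4=3, p_4 = 3*20 + 17 = 77, q_4 = 3*7 + 6 = 27.
  i=5: a_5=2, p_5 = 2*77 + 20 = 174, q_5 = 2*27 + 7 = 61.
  i=6: a_6=3, p_6 = 3*174 + 77 = 599, q_6 = 3*61 + 27 = 210.
q_6 = 210 > 68, so the last convergent with denominator <= 68 is p_5/q_5 = 174/61.
The closest fraction with denominator <= 68 is either p_5/q_5 or the intermediate fraction (k*p_5 + p_4)/(k*q_5 + q_4) with the largest k >= 1 whose denominator stays <= 68; these approach x as k grows, and every other convergent or intermediate fraction in range is farther away.
Largest k: floor((68 - q_4)/q_5) = floor((68 - 27)/61) = 0.
Since k = 0, no intermediate fraction beyond p_5/q_5 has denominator <= 68, so the convergent 174/61 is the closest (its error is |599*61 - 174*210|/(210*61) = 1/12810).

174/61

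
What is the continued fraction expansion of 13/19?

[0; 1, 2, 6]

Run the Euclidean algorithm on 13 and 19; the successive quotients are the partial quotients a_0, a_1, ... (each step inverts the fractional part left over by the previous one):
  13 = 0*19 + 13, so a_0 = 0.
  19 = 1*13 + 6, so a_1 = 1.
  13 = 2*6 + 1, so a_2 = 2.
  6 = 6*1 + 0, so a_3 = 6.
The remainder reaches 0 after 4 divisions, so the expansion has 4 partial quotients, read off in order.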